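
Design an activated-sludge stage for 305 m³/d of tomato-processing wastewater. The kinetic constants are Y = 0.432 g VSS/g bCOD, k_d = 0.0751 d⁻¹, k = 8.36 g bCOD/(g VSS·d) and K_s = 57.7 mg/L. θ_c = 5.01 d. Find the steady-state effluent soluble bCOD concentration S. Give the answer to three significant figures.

S ≈ 4.75 mg/L

For a completely mixed reactor with recycle the Lawrence–McCarty relation gives S = K_s·(1 + k_d·θ_c) / [θ_c·(Y·k − k_d) − 1] = 57.7 × (1 + 0.0751 × 5.01) / [5.01 × (0.432 × 8.36 − 0.0751) − 1] = 79.41 / 16.72 = 4.750 mg/L.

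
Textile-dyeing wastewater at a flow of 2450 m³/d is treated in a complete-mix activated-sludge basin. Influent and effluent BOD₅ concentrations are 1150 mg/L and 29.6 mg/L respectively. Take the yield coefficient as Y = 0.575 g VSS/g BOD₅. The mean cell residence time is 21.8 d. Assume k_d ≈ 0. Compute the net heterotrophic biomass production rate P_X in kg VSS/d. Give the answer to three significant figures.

P_X ≈ 1580 kg VSS/d

Since k_d ≈ 0, Y_obs = Y = 0.575 g VSS/g BOD₅.
Mass of BOD₅ removed per day: Q(S₀ − S) = 2450 × 1120 g/m³ = 2745 kg/d.
So the net sludge growth is P_X = 0.5750 × 2745 = 1578 kg VSS/d.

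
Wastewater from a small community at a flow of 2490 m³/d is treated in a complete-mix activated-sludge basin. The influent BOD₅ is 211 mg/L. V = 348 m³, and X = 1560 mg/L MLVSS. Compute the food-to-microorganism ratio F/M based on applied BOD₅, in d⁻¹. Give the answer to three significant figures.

F/M = Q·S₀ / (V·X) = 2490 × 211 / (348.0 × 1560) = 0.9678 g BOD₅·(g VSS·d)⁻¹.

F/M ≈ 0.968 d⁻¹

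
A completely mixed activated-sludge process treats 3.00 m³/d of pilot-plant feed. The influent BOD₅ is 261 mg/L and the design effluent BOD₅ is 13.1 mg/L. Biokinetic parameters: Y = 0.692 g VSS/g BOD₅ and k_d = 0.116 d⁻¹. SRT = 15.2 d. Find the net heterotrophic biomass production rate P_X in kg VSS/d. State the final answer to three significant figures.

P_X ≈ 0.186 kg VSS/d

Correct the yield for decay: Y_obs = Y/(1 + k_d θ_c) = 0.692 / (1 + 0.116 × 15.2) = 0.692 / 2.763 = 0.2504.
ΔS = 261 − 13.1 = 247.9 mg/L, so the substrate removal rate is 3.00 × 247.9/1000 = 0.7437 kg BOD₅/d.
Biomass produced: P_X = Y_obs·Q·ΔS = 0.2504 × 0.7437 ≈ 0.1862 kg VSS/d.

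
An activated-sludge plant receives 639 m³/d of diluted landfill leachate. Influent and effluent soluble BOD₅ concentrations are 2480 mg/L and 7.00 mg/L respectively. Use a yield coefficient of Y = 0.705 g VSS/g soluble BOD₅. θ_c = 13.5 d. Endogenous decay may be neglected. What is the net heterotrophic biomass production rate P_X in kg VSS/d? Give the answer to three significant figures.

P_X ≈ 1110 kg VSS/d

No decay correction is needed, so Y_obs = Y = 0.705.
Mass of soluble BOD₅ removed per day: Q(S₀ − S) = 639 × 2473 g/m³ = 1580 kg/d.
P_X = Y_obs · Q(S₀ − S) = 0.7050 × 1580 = 1114 kg VSS/d.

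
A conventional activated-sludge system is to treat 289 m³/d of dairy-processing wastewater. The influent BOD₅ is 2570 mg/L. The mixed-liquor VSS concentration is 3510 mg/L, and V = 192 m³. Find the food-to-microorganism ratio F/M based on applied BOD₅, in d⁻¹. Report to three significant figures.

F/M ≈ 1.10 d⁻¹

F/M = Q·S₀ / (V·X) = 289 × 2570 / (192.0 × 3510) = 1.102 g BOD₅·(g VSS·d)⁻¹.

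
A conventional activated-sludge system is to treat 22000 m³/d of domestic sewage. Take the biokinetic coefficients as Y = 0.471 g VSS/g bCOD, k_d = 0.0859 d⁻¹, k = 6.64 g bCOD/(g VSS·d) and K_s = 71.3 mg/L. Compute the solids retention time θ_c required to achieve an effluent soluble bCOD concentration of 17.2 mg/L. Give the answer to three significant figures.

Specific growth rate at S = 17.2 mg/L: μ = YkS/(K_s+S) = 0.471·6.64·17.2/(71.3+17.2) = 0.6078 d⁻¹.
θ_c = 1/(μ − k_d) = 1/(0.6078 − 0.0859) = 1/0.5219 = 1.916 d.

θ_c ≈ 1.92 d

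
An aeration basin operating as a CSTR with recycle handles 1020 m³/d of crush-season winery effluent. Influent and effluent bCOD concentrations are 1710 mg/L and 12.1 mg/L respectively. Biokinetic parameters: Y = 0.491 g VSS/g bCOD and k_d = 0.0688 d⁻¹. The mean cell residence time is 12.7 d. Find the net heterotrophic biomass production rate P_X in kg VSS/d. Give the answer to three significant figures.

P_X ≈ 454 kg VSS/d

Observed yield with endogenous decay: Y_obs = Y / (1 + k_d·θ_c) = 0.491 / (1 + 0.0688 × 12.7) = 0.491 / 1.874 = 0.2620 g VSS/g bCOD.
Substrate removed = Q·(S₀ − S) = 1020 m³/d × (1710 − 12.1) g/m³ = 1.73×10^6 g/d = 1732 kg/d.
So the net sludge growth is P_X = 0.2620 × 1732 = 453.8 kg VSS/d.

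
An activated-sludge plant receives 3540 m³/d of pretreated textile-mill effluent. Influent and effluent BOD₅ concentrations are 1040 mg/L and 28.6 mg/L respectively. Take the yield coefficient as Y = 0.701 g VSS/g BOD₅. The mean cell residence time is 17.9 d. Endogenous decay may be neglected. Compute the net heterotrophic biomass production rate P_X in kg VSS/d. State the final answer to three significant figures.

P_X ≈ 2510 kg VSS/d

Since k_d ≈ 0, Y_obs = Y = 0.701 g VSS/g BOD₅.
Q·(S₀ − S) = 3540 × (1040 − 28.6) × 10⁻³ = 3580 kg/d removed.
P_X = Y_obs · Q(S₀ − S) = 0.7010 × 3580 = 2510 kg VSS/d.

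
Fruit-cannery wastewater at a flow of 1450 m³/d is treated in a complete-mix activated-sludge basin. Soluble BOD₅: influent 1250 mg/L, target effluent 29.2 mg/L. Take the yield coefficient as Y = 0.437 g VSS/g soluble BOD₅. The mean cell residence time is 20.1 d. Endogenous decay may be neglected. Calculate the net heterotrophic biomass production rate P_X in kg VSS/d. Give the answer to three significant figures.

P_X ≈ 774 kg VSS/d

No decay correction is needed, so Y_obs = Y = 0.437.
Substrate removed = Q·(S₀ − S) = 1450 m³/d × (1250 − 29.2) g/m³ = 1.77×10^6 g/d = 1770 kg/d.
Biomass produced: P_X = Y_obs·Q·ΔS = 0.4370 × 1770 ≈ 773.6 kg VSS/d.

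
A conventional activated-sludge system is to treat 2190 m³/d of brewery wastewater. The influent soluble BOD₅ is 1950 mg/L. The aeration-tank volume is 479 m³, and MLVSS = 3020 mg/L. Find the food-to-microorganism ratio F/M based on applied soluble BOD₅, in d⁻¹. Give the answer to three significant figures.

F/M ≈ 2.95 d⁻¹

F/M = Q·S₀ / (V·X) = 2190 × 1950 / (479.0 × 3020) = 2.952 g soluble BOD₅·(g VSS·d)⁻¹.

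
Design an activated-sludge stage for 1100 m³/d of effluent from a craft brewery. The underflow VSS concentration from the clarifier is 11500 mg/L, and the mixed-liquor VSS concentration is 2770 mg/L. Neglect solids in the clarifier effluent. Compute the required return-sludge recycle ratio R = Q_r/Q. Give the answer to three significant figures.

R ≈ 0.317

R = Q_r/Q = X/(X_r − X) = 2770 / (11500 − 2770) = 0.3173.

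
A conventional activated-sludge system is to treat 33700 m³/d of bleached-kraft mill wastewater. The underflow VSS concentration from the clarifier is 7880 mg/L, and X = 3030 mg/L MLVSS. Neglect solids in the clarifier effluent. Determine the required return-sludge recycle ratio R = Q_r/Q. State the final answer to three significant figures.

R ≈ 0.625

R = Q_r/Q = X/(X_r − X) = 3030 / (7880 − 3030) = 0.6247.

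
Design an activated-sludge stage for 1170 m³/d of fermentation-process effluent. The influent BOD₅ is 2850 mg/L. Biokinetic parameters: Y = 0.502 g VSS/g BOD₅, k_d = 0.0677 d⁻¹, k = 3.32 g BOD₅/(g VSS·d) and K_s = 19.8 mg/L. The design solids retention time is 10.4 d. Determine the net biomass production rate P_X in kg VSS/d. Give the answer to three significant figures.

Effluent substrate depends only on kinetics and SRT: S = K_s(1 + k_d θ_c) / [θ_c(Yk − k_d) − 1] = 19.8 × (1 + 0.0677 × 10.4) / [10.4 × (0.502 × 3.32 − 0.0677) − 1] = 33.74 / 15.63 = 2.159 mg/L.
Y_obs = Y / (1 + k_d θ_c) = 0.502 / (1 + 0.0677 × 10.4) = 0.502 / 1.704 = 0.2946.
Mass of BOD₅ removed per day: Q(S₀ − S) = 1170 × 2848 g/m³ = 3332 kg/d.
Biomass produced: P_X = Y_obs·Q·ΔS = 0.2946 × 3332 ≈ 981.6 kg VSS/d.

P_X ≈ 982 kg VSS/d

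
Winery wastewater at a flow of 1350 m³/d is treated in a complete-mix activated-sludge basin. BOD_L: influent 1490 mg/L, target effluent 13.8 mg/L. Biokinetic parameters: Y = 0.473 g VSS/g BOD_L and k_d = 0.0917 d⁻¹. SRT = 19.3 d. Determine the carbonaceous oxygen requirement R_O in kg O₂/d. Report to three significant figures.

The observed yield is Y_obs = Y/(1 + k_d·θ_c) = 0.473 / (1 + 0.0917 × 19.3) = 0.473 / 2.770 = 0.1708 g VSS per g BOD_L removed.
Mass of BOD_L removed per day: Q(S₀ − S) = 1350 × 1476 g/m³ = 1993 kg/d.
P_X = Y_obs·Q·(S₀ − S) = 0.1708 × 1993 = 340.3 kg VSS/d.
Carbonaceous O₂ demand = substrate oxidised − cell-mass equivalent = 1993 − 1.42 × 340.3 = 1510 kg O₂/d.

R_O ≈ 1510 kg O₂/d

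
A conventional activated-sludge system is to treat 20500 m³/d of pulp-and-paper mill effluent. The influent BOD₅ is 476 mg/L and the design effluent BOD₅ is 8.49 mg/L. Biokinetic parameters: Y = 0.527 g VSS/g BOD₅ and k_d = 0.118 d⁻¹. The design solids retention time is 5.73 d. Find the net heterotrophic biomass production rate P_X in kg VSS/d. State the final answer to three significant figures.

P_X ≈ 3010 kg VSS/d

Correct the yield for decay: Y_obs = Y/(1 + k_d θ_c) = 0.527 / (1 + 0.118 × 5.73) = 0.527 / 1.676 = 0.3144.
Mass of BOD₅ removed per day: Q(S₀ − S) = 20500 × 467.5 g/m³ = 9584 kg/d.
Biomass produced: P_X = Y_obs·Q·ΔS = 0.3144 × 9584 ≈ 3013 kg VSS/d.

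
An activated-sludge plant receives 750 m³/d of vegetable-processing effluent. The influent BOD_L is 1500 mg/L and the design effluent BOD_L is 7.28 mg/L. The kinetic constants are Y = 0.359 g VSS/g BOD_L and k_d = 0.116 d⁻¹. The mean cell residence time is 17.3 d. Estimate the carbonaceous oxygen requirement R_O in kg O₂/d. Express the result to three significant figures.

R_O ≈ 930 kg O₂/d

Observed yield with endogenous decay: Y_obs = Y / (1 + k_d·θ_c) = 0.359 / (1 + 0.116 × 17.3) = 0.359 / 3.007 = 0.1194 g VSS/g BOD_L.
Q·(S₀ − S) = 750 × (1500 − 7.28) × 10⁻³ = 1120 kg/d removed.
P_X = Y_obs·Q·(S₀ − S) = 0.1194 × 1120 = 133.7 kg VSS/d.
R_O = Q·ΔS − 1.42 P_X = 1120 − 189.8 = 929.7 kg O₂/d.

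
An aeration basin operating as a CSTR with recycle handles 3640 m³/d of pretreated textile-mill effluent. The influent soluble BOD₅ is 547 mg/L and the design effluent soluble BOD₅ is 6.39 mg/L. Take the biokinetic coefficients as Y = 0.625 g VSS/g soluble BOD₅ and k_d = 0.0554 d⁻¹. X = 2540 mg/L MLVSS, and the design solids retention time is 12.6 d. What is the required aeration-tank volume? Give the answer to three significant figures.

V ≈ 3590 m³

Steady-state biomass mass balance: V·X·(1 + k_d·θ_c) = Y·Q·(S₀ − S)·θ_c, so V = 0.625 × 3640 × (547 − 6.39) × 12.6 / [2540 × (1 + 0.0554 × 12.6)] = 1.55×10^7 / 4313 = 3593 m³.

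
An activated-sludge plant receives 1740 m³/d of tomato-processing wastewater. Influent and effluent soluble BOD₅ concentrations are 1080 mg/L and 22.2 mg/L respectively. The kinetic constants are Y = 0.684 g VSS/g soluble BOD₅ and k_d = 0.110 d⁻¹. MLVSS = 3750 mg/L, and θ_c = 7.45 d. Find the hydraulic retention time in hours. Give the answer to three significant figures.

τ ≈ 19.0 h

From the SRT design equation V = Y Q (S₀−S) θ_c / [X (1 + k_d θ_c)] = 0.684 × 1740 × (1080 − 22.2) × 7.45 / [3750 × (1 + 0.110 × 7.45)] = 9.38×10^6 / 6823 = 1375 m³.
HRT = V/Q = 1375 m³ / 1740 m³·d⁻¹ = 0.7900 d × 24 = 18.96 h.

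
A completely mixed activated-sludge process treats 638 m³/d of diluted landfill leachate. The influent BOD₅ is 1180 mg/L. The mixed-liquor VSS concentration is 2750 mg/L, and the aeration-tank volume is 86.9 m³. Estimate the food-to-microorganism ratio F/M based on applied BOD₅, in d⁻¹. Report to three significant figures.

F/M ≈ 3.15 d⁻¹

Food-to-microorganism ratio F/M = Q S₀ / (V X) = 638 × 1180 / (86.90 × 2750) = 3.150 d⁻¹.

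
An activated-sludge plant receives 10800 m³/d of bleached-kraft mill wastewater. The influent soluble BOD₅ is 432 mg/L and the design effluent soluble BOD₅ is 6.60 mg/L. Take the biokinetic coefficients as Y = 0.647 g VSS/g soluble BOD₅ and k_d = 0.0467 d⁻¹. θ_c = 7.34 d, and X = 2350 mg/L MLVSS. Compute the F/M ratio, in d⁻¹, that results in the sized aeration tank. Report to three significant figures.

F/M ≈ 0.287 d⁻¹

Steady-state biomass mass balance: V·X·(1 + k_d·θ_c) = Y·Q·(S₀ − S)·θ_c, so V = 0.647 × 10800 × (432 − 6.60) × 7.34 / [2350 × (1 + 0.0467 × 7.34)] = 2.18×10^7 / 3156 = 6914 m³.
Food-to-microorganism ratio F/M = Q S₀ / (V X) = 10800 × 432 / (6914 × 2350) = 0.2871 d⁻¹.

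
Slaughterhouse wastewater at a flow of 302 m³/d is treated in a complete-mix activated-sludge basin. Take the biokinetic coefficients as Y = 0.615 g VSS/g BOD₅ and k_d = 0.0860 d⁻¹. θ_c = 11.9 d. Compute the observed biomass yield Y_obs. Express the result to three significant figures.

Y_obs ≈ 0.304 g VSS/g BOD₅

Observed yield with endogenous decay: Y_obs = Y / (1 + k_d·θ_c) = 0.615 / (1 + 0.0860 × 11.9) = 0.615 / 2.023 = 0.3039 g VSS/g BOD₅.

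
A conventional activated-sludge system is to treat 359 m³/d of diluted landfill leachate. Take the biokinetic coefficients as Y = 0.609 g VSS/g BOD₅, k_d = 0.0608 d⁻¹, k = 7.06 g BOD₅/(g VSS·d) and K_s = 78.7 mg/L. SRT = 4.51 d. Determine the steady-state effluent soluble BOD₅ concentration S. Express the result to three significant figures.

From the Monod/SRT balance for a CMAS, S = K_s·(1+k_d θ_c)/[θ_c·(Y k − k_d) − 1] = 78.7 × (1 + 0.0608 × 4.51) / [4.51 × (0.609 × 7.06 − 0.0608) − 1] = 100.3 / 18.12 = 5.535 mg/L.

S ≈ 5.54 mg/L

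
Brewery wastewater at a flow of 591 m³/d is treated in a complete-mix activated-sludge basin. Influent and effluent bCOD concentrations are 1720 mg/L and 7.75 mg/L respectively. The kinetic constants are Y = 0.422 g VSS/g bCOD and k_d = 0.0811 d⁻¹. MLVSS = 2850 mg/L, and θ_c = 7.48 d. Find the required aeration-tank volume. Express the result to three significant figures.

Rearranging the biomass balance for a CMAS with decay, V = Y·Q·ΔS·θ_c / [X·(1+k_d θ_c)] = 0.422 × 591 × (1720 − 7.75) × 7.48 / [2850 × (1 + 0.0811 × 7.48)] = 3.19×10^6 / 4579 = 697.6 m³.

V ≈ 698 m³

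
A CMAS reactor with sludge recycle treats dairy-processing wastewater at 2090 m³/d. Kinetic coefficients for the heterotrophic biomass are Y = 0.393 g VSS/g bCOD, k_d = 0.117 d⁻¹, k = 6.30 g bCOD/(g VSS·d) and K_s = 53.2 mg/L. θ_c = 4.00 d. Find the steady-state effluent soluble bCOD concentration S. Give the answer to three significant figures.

From the Monod/SRT balance for a CMAS, S = K_s·(1+k_d θ_c)/[θ_c·(Y k − k_d) − 1] = 53.2 × (1 + 0.117 × 4.00) / [4.00 × (0.393 × 6.30 − 0.117) − 1] = 78.10 / 8.436 = 9.258 mg/L.

S ≈ 9.26 mg/L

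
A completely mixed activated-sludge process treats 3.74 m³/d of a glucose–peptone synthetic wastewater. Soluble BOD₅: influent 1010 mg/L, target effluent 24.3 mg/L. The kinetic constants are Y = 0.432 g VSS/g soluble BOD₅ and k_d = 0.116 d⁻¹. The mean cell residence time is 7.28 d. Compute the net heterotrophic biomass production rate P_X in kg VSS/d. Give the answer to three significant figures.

The observed yield is Y_obs = Y/(1 + k_d·θ_c) = 0.432 / (1 + 0.116 × 7.28) = 0.432 / 1.844 = 0.2342 g VSS per g soluble BOD₅ removed.
Q·(S₀ − S) = 3.74 × (1010 − 24.3) × 10⁻³ = 3.687 kg/d removed.
So the net sludge growth is P_X = 0.2342 × 3.687 = 0.8634 kg VSS/d.

P_X ≈ 0.863 kg VSS/d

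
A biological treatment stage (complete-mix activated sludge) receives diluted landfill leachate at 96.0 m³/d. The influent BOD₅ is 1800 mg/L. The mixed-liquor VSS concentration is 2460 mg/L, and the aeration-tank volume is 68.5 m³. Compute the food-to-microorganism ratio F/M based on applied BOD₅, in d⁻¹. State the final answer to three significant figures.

F/M ≈ 1.03 d⁻¹

F/M = Q·S₀ / (V·X) = 96.0 × 1800 / (68.50 × 2460) = 1.025 g BOD₅·(g VSS·d)⁻¹.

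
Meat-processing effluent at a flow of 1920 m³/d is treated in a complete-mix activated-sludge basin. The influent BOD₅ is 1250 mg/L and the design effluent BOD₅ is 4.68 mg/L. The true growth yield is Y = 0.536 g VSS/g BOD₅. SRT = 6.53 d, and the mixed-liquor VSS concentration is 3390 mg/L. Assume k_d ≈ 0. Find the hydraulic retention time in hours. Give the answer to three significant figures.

V·X = Y·Q·ΔS·θ_c gives V = 0.536 × 1920 × (1250 − 4.68) × 6.53 / 3390 = 2469 m³.
Hydraulic retention time τ = V/Q = 2469 / 1920 = 1.286 d = 30.86 h.

τ ≈ 30.9 h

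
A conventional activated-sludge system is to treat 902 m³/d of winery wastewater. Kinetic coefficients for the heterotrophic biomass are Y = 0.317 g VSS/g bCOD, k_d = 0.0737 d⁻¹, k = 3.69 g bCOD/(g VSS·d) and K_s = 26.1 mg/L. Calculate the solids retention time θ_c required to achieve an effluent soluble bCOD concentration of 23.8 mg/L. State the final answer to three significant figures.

θ_c ≈ 2.07 d

At the target effluent, Y k S/(K_s+S) = 0.317×3.69×23.8/49.90 = 0.5579 d⁻¹.
Then 1/θ_c = μ − k_d = 0.5579 − 0.0737 = 0.4842 d⁻¹, giving θ_c = 2.065 d.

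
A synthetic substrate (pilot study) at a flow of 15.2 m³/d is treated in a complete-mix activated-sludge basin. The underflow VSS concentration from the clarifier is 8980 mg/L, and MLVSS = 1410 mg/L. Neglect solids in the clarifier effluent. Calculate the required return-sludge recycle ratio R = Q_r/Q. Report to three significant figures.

R ≈ 0.186

Mass balance around the secondary clarifier (neglecting effluent solids): R = X / (X_r − X) = 1410 / (8980 − 1410) = 0.1863.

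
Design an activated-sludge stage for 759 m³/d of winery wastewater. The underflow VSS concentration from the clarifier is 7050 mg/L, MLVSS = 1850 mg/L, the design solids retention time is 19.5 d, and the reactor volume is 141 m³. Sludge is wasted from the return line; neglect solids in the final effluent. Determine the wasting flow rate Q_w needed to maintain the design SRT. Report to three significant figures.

Q_w ≈ 1.90 m³/d

Q_w = (V·X)/(θ_c X_r) = 141.0 × 1850 / (19.5 × 7050) = 1.897 m³/d.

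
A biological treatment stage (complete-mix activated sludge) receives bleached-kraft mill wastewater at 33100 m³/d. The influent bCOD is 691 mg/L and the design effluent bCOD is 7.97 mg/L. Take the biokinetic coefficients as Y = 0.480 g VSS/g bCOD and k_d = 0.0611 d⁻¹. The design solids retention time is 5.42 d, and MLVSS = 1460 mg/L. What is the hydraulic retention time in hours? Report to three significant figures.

Rearranging the biomass balance for a CMAS with decay, V = Y·Q·ΔS·θ_c / [X·(1+k_d θ_c)] = 0.480 × 33100 × (691 − 7.97) × 5.42 / [1460 × (1 + 0.0611 × 5.42)] = 5.88×10^7 / 1943 = 30264 m³.
HRT = V/Q = 30264 m³ / 33100 m³·d⁻¹ = 0.9143 d × 24 = 21.94 h.

τ ≈ 21.9 h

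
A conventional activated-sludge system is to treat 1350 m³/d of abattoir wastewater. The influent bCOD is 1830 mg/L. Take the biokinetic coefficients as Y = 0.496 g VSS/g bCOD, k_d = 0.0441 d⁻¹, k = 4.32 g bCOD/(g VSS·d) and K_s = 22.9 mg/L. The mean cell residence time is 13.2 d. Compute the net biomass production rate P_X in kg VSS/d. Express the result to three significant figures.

P_X ≈ 774 kg VSS/d

Effluent substrate depends only on kinetics and SRT: S = K_s(1 + k_d θ_c) / [θ_c(Yk − k_d) − 1] = 22.9 × (1 + 0.0441 × 13.2) / [13.2 × (0.496 × 4.32 − 0.0441) − 1] = 36.23 / 26.70 = 1.357 mg/L.
The observed yield is Y_obs = Y/(1 + k_d·θ_c) = 0.496 / (1 + 0.0441 × 13.2) = 0.496 / 1.582 = 0.3135 g VSS per g bCOD removed.
ΔS = 1830 − 1.36 = 1829 mg/L, so the substrate removal rate is 1350 × 1829/1000 = 2469 kg bCOD/d.
So the net sludge growth is P_X = 0.3135 × 2469 = 773.9 kg VSS/d.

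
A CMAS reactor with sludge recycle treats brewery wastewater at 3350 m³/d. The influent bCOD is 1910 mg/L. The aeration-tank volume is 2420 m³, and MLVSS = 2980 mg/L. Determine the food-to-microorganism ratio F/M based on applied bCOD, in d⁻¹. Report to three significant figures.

F/M ≈ 0.887 d⁻¹

Food-to-microorganism ratio F/M = Q S₀ / (V X) = 3350 × 1910 / (2420 × 2980) = 0.8873 d⁻¹.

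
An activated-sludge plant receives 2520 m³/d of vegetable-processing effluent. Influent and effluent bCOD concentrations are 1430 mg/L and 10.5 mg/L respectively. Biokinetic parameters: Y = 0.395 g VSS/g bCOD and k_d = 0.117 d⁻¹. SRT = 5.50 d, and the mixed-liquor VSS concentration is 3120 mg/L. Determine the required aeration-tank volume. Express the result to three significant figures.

V ≈ 1520 m³

Rearranging the biomass balance for a CMAS with decay, V = Y·Q·ΔS·θ_c / [X·(1+k_d θ_c)] = 0.395 × 2520 × (1430 − 10.5) × 5.50 / [3120 × (1 + 0.117 × 5.50)] = 7.77×10^6 / 5128 = 1516 m³.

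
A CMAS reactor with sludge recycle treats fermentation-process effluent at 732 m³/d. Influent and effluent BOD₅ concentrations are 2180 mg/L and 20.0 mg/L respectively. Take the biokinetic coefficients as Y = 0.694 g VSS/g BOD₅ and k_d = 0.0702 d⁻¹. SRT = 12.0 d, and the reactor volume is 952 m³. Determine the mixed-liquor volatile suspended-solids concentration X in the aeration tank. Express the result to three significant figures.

X ≈ 7510 mg/L

From V·X·(1 + k_d·θ_c) = Y·Q·(S₀ − S)·θ_c: X = 0.694 × 732 × (2180 − 20.0) × 12.0 / [952 × (1 + 0.0702 × 12.0)] = 7507 mg/L.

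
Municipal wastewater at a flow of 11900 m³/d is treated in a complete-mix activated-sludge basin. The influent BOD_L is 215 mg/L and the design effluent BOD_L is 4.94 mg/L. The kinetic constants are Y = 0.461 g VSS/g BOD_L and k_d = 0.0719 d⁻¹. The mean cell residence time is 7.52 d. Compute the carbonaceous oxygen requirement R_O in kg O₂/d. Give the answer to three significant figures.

Correct the yield for decay: Y_obs = Y/(1 + k_d θ_c) = 0.461 / (1 + 0.0719 × 7.52) = 0.461 / 1.541 = 0.2992.
Mass of BOD_L removed per day: Q(S₀ − S) = 11900 × 210.1 g/m³ = 2500 kg/d.
P_X = Y_obs·Q·(S₀ − S) = 0.2992 × 2500 = 748.0 kg VSS/d.
Carbonaceous O₂ demand = substrate oxidised − cell-mass equivalent = 2500 − 1.42 × 748.0 = 1438 kg O₂/d.

R_O ≈ 1440 kg O₂/d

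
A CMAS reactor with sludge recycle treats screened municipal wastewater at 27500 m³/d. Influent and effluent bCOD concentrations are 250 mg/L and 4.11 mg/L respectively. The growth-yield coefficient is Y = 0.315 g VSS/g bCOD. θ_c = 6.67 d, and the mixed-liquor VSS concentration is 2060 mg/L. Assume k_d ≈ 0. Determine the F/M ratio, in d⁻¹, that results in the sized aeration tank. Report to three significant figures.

V·X = Y·Q·ΔS·θ_c gives V = 0.315 × 27500 × (250 − 4.11) × 6.67 / 2060 = 6897 m³.
Food-to-microorganism ratio F/M = Q S₀ / (V X) = 27500 × 250 / (6897 × 2060) = 0.4839 d⁻¹.

F/M ≈ 0.484 d⁻¹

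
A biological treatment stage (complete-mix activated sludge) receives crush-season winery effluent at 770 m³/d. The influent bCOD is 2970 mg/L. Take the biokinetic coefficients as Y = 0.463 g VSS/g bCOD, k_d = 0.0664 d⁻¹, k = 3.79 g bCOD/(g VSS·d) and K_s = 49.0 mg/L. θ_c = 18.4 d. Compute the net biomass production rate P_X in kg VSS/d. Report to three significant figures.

P_X ≈ 476 kg VSS/d

Effluent substrate depends only on kinetics and SRT: S = K_s(1 + k_d θ_c) / [θ_c(Yk − k_d) − 1] = 49.0 × (1 + 0.0664 × 18.4) / [18.4 × (0.463 × 3.79 − 0.0664) − 1] = 108.9 / 30.07 = 3.621 mg/L.
Observed yield with endogenous decay: Y_obs = Y / (1 + k_d·θ_c) = 0.463 / (1 + 0.0664 × 18.4) = 0.463 / 2.222 = 0.2084 g VSS/g bCOD.
Q·(S₀ − S) = 770 × (2970 − 3.62) × 10⁻³ = 2284 kg/d removed.
Net biomass production P_X = Y_obs × Q·(S₀ − S) = 0.2084 × 2284 = 476.0 kg VSS/d.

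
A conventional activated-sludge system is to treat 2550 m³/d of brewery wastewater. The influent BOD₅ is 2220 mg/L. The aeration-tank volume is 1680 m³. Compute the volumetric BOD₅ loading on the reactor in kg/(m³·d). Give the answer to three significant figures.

Applied BOD₅ load per unit volume = Q·S₀/V = (2550 × 2220/1000)/1680 = 3.370 kg BOD₅·m⁻³·d⁻¹.

L_v ≈ 3.37 kg BOD₅/(m³·d)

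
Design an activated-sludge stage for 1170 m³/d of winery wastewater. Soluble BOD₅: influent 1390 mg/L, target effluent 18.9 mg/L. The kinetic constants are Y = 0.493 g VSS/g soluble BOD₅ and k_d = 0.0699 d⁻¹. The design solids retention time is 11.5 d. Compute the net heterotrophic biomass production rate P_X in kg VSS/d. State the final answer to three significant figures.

Correct the yield for decay: Y_obs = Y/(1 + k_d θ_c) = 0.493 / (1 + 0.0699 × 11.5) = 0.493 / 1.804 = 0.2733.
Q·(S₀ − S) = 1170 × (1390 − 18.9) × 10⁻³ = 1604 kg/d removed.
P_X = Y_obs · Q(S₀ − S) = 0.2733 × 1604 = 438.4 kg VSS/d.

P_X ≈ 438 kg VSS/d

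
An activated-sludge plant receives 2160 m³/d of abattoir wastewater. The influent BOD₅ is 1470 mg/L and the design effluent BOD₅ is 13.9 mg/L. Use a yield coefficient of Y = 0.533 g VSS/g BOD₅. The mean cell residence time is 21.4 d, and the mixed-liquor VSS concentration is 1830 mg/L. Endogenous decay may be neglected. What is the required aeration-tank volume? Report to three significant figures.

Biomass mass balance (decay neglected): V·X = Y·Q·(S₀ − S)·θ_c, so V = 0.533 × 2160 × (1470 − 13.9) × 21.4 / 1830 = 19604 m³.

V ≈ 19600 m³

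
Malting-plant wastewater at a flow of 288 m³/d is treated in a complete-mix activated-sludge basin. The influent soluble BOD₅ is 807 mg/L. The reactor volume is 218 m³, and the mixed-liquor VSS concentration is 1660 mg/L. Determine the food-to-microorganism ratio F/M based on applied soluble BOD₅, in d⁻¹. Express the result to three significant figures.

F/M = applied load / biomass = Q·S₀/(V·X) = 288 × 807 / (218.0 × 1660) = 0.6422 d⁻¹.

F/M ≈ 0.642 d⁻¹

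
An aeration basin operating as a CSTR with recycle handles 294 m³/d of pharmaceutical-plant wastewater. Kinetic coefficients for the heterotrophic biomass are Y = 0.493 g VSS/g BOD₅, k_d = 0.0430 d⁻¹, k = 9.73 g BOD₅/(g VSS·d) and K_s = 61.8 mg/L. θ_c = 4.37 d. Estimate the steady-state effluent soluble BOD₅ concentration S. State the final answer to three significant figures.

S ≈ 3.71 mg/L

For a completely mixed reactor with recycle the Lawrence–McCarty relation gives S = K_s·(1 + k_d·θ_c) / [θ_c·(Y·k − k_d) − 1] = 61.8 × (1 + 0.0430 × 4.37) / [4.37 × (0.493 × 9.73 − 0.0430) − 1] = 73.41 / 19.77 = 3.713 mg/L.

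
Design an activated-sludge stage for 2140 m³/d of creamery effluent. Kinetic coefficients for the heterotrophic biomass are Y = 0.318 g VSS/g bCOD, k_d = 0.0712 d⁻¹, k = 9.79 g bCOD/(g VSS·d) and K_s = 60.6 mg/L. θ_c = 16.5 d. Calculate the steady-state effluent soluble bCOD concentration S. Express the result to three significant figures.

S ≈ 2.68 mg/L

From the Monod/SRT balance for a CMAS, S = K_s·(1+k_d θ_c)/[θ_c·(Y k − k_d) − 1] = 60.6 × (1 + 0.0712 × 16.5) / [16.5 × (0.318 × 9.79 − 0.0712) − 1] = 131.8 / 49.19 = 2.679 mg/L.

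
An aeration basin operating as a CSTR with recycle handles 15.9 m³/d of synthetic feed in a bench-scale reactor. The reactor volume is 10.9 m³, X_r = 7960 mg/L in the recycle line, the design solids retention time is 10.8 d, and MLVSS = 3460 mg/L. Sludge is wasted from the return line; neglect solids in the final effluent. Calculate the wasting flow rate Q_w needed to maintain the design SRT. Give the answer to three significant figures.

θ_c = V·X/(Q_w·X_r) when wasting from the recycle, so Q_w = V·X/(θ_c·X_r) = 10.90 × 3460 / (10.8 × 7960) = 0.4387 m³/d.

Q_w ≈ 0.439 m³/d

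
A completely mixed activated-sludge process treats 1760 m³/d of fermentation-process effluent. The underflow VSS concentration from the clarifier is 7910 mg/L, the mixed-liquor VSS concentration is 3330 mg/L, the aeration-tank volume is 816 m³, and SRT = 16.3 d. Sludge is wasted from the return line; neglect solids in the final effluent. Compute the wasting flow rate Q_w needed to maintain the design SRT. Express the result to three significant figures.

Q_w = (V·X)/(θ_c X_r) = 816.0 × 3330 / (16.3 × 7910) = 21.08 m³/d.

Q_w ≈ 21.1 m³/d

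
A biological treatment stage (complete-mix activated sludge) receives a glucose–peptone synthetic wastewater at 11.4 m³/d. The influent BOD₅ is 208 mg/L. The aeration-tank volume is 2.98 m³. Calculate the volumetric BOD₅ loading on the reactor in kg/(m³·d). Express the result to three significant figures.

L_v ≈ 0.796 kg BOD₅/(m³·d)

Applied BOD₅ load per unit volume = Q·S₀/V = (11.4 × 208/1000)/2.980 = 0.7957 kg BOD₅·m⁻³·d⁻¹.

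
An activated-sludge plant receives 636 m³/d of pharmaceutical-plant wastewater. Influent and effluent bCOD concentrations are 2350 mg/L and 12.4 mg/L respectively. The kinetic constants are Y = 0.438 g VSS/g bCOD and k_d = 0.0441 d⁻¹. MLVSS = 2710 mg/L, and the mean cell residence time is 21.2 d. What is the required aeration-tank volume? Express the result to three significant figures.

Steady-state biomass mass balance: V·X·(1 + k_d·θ_c) = Y·Q·(S₀ − S)·θ_c, so V = 0.438 × 636 × (2350 − 12.4) × 21.2 / [2710 × (1 + 0.0441 × 21.2)] = 1.38×10^7 / 5244 = 2633 m³.

V ≈ 2630 m³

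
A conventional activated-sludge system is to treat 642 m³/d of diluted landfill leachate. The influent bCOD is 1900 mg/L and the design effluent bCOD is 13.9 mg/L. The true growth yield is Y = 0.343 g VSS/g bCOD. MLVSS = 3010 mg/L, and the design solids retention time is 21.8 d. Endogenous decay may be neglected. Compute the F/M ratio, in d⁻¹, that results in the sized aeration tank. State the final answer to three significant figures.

F/M ≈ 0.135 d⁻¹

Biomass mass balance (decay neglected): V·X = Y·Q·(S₀ − S)·θ_c, so V = 0.343 × 642 × (1900 − 13.9) × 21.8 / 3010 = 3008 m³.
F/M = Q·S₀ / (V·X) = 642 × 1900 / (3008 × 3010) = 0.1347 g bCOD·(g VSS·d)⁻¹.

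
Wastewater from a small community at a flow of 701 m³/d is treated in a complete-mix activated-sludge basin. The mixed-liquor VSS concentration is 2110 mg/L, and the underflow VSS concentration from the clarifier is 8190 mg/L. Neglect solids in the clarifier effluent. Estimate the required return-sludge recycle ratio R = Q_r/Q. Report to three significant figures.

R = Q_r/Q = X/(X_r − X) = 2110 / (8190 − 2110) = 0.3470.

R ≈ 0.347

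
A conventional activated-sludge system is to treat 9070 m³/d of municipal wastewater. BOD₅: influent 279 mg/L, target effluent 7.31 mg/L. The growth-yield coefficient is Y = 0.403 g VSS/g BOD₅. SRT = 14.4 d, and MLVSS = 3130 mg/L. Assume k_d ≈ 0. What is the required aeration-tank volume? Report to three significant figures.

V ≈ 4570 m³

V·X = Y·Q·ΔS·θ_c gives V = 0.403 × 9070 × (279 − 7.31) × 14.4 / 3130 = 4569 m³.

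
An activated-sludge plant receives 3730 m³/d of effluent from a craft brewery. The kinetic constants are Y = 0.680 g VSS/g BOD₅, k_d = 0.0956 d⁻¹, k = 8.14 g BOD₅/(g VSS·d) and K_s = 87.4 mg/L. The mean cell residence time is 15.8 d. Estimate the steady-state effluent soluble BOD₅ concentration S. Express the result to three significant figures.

From the Monod/SRT balance for a CMAS, S = K_s·(1+k_d θ_c)/[θ_c·(Y k − k_d) − 1] = 87.4 × (1 + 0.0956 × 15.8) / [15.8 × (0.680 × 8.14 − 0.0956) − 1] = 219.4 / 84.95 = 2.583 mg/L.

S ≈ 2.58 mg/L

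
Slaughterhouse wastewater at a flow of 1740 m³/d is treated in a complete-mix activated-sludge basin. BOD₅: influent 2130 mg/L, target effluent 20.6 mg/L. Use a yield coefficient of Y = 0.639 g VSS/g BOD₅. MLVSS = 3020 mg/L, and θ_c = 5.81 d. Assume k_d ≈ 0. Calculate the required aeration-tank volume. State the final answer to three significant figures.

V·X = Y·Q·ΔS·θ_c gives V = 0.639 × 1740 × (2130 − 20.6) × 5.81 / 3020 = 4512 m³.

V ≈ 4510 m³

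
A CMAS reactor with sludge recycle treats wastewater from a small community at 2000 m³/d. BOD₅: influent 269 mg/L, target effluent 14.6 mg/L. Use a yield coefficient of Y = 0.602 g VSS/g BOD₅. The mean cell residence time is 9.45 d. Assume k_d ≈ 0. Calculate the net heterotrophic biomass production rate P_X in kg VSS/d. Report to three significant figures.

With endogenous decay neglected, the observed yield equals the true yield: Y_obs = Y = 0.602 g VSS/g BOD₅.
ΔS = 269 − 14.6 = 254.4 mg/L, so the substrate removal rate is 2000 × 254.4/1000 = 508.8 kg BOD₅/d.
Net biomass production P_X = Y_obs × Q·(S₀ − S) = 0.6020 × 508.8 = 306.3 kg VSS/d.

P_X ≈ 306 kg VSS/d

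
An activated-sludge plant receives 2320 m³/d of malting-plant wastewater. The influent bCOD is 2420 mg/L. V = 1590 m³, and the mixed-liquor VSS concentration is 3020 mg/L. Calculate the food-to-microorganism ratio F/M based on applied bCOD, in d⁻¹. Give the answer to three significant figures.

F/M ≈ 1.17 d⁻¹

Food-to-microorganism ratio F/M = Q S₀ / (V X) = 2320 × 2420 / (1590 × 3020) = 1.169 d⁻¹.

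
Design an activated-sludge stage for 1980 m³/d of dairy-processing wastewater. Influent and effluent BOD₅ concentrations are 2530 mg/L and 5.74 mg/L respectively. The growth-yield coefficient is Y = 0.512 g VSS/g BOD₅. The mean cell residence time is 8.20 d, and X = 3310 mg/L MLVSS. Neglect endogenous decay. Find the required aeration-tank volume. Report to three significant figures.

V ≈ 6340 m³

Biomass mass balance (decay neglected): V·X = Y·Q·(S₀ − S)·θ_c, so V = 0.512 × 1980 × (2530 − 5.74) × 8.20 / 3310 = 6340 m³.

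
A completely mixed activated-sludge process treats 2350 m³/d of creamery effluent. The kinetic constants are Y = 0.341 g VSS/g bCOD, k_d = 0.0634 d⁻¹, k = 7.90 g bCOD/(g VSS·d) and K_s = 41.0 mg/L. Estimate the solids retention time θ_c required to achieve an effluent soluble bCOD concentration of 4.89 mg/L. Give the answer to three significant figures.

θ_c ≈ 4.47 d

Specific growth rate at S = 4.89 mg/L: μ = YkS/(K_s+S) = 0.341·7.90·4.89/(41.0+4.89) = 0.2871 d⁻¹.
1/θ_c = 0.2871 − 0.0634 = 0.2237 d⁻¹, so θ_c = 4.471 d.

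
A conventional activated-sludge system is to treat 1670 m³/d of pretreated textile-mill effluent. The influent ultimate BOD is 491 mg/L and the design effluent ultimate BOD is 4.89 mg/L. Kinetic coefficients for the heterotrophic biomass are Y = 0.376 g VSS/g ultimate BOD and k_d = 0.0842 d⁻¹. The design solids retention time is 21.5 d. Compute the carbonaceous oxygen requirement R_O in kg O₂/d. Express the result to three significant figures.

Y_obs = Y / (1 + k_d θ_c) = 0.376 / (1 + 0.0842 × 21.5) = 0.376 / 2.810 = 0.1338.
Mass of ultimate BOD removed per day: Q(S₀ − S) = 1670 × 486.1 g/m³ = 811.8 kg/d.
Net sludge production P_X = 0.1338 × 811.8 = 108.6 kg VSS/d.
Carbonaceous O₂ demand = substrate oxidised − cell-mass equivalent = 811.8 − 1.42 × 108.6 = 657.6 kg O₂/d.

R_O ≈ 658 kg O₂/d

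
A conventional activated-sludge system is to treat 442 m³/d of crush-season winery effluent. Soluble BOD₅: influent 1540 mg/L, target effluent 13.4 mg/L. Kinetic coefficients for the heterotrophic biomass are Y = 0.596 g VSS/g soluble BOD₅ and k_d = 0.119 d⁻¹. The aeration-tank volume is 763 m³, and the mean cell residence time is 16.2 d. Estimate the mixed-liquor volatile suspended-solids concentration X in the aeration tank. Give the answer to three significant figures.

X ≈ 2920 mg/L

Solving the biomass balance for X: X = Y Q (S₀−S) θ_c / [V (1+k_d θ_c)] = 0.596 × 442 × (1540 − 13.4) × 16.2 / [763 × (1 + 0.119 × 16.2)] = 2916 mg/L.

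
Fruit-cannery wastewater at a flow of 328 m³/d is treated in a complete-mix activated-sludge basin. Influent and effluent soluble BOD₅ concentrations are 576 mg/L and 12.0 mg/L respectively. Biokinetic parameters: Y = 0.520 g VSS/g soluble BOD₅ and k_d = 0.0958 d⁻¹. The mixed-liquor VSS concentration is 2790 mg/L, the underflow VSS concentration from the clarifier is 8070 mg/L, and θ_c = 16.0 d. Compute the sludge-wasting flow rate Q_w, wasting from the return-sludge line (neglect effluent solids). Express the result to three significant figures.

From the SRT design equation V = Y Q (S₀−S) θ_c / [X (1 + k_d θ_c)] = 0.520 × 328 × (576 − 12.0) × 16.0 / [2790 × (1 + 0.0958 × 16.0)] = 1.54×10^6 / 7067 = 217.8 m³.
Wasting from the return line (neglecting effluent solids): Q_w = V·X / (θ_c·X_r) = 217.8 × 2790 / (16.0 × 8070) = 4.706 m³/d.

Q_w ≈ 4.71 m³/d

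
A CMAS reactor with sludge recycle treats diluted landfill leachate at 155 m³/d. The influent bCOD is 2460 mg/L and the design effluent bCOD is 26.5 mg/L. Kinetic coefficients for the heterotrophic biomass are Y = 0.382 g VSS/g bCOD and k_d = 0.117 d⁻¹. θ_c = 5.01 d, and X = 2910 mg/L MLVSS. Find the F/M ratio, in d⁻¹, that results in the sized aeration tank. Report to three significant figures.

F/M ≈ 0.838 d⁻¹

Rearranging the biomass balance for a CMAS with decay, V = Y·Q·ΔS·θ_c / [X·(1+k_d θ_c)] = 0.382 × 155 × (2460 − 26.5) × 5.01 / [2910 × (1 + 0.117 × 5.01)] = 7.22×10^5 / 4616 = 156.4 m³.
F/M = applied load / biomass = Q·S₀/(V·X) = 155 × 2460 / (156.4 × 2910) = 0.8378 d⁻¹.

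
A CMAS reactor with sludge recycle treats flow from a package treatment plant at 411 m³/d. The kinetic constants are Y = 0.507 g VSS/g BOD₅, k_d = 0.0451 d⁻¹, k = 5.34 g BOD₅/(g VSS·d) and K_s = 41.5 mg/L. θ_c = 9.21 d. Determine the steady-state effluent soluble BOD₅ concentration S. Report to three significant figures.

S ≈ 2.50 mg/L

Effluent substrate depends only on kinetics and SRT: S = K_s(1 + k_d θ_c) / [θ_c(Yk − k_d) − 1] = 41.5 × (1 + 0.0451 × 9.21) / [9.21 × (0.507 × 5.34 − 0.0451) − 1] = 58.74 / 23.52 = 2.497 mg/L.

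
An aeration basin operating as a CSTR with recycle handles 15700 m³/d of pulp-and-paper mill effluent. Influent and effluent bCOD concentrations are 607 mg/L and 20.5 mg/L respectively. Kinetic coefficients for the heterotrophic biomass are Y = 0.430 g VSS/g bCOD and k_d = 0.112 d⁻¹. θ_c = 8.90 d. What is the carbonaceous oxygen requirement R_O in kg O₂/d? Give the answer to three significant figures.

R_O ≈ 6390 kg O₂/d

Y_obs = Y / (1 + k_d θ_c) = 0.430 / (1 + 0.112 × 8.90) = 0.430 / 1.997 = 0.2153.
ΔS = 607 − 20.5 = 586.5 mg/L, so the substrate removal rate is 15700 × 586.5/1000 = 9208 kg bCOD/d.
Net sludge production P_X = 0.2153 × 9208 = 1983 kg VSS/d.
R_O = Q·ΔS − 1.42 P_X = 9208 − 2816 = 6392 kg O₂/d.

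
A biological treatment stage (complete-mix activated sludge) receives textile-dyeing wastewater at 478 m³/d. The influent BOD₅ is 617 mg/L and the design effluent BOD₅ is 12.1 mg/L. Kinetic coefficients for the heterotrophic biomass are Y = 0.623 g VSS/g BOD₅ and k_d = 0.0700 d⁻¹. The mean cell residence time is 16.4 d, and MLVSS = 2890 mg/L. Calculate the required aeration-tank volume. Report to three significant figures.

V ≈ 476 m³

Rearranging the biomass balance for a CMAS with decay, V = Y·Q·ΔS·θ_c / [X·(1+k_d θ_c)] = 0.623 × 478 × (617 − 12.1) × 16.4 / [2890 × (1 + 0.0700 × 16.4)] = 2.95×10^6 / 6208 = 475.9 m³.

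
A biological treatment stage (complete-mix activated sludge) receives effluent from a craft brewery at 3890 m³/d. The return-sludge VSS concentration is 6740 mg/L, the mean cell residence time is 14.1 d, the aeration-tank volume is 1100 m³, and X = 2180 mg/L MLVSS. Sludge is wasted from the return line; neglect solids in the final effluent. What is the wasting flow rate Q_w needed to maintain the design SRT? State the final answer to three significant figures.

θ_c = V·X/(Q_w·X_r) when wasting from the recycle, so Q_w = V·X/(θ_c·X_r) = 1100 × 2180 / (14.1 × 6740) = 25.23 m³/d.

Q_w ≈ 25.2 m³/d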